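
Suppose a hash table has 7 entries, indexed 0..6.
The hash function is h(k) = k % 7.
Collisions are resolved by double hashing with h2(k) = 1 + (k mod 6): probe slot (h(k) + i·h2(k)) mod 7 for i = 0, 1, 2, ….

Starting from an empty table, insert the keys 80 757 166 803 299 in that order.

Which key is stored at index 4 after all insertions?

803

80: h=3 => slot 3
757: h=1 => slot 1
166: h=5 => slot 5
803: h=5, h2=6, probe 5,4 => slot 4
299: h=5, h2=6, probe 5,4,3,2 => slot 2
Table: [—, 757, 299, 80, 803, 166, —]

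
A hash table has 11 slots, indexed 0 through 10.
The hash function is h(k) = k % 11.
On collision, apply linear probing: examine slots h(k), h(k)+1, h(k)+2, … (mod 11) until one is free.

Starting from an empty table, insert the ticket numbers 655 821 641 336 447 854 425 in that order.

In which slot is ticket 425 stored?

655: h=6 → slot 6
821: h=7 → slot 7
641: h=3 → slot 3
336: h=6, probe 6,7,8 → slot 8
447: h=7, probe 7,8,9 → slot 9
854: h=7, probe 7,8,9,10 → slot 10
425: h=7, probe 7,8,9,10,0 → slot 0
Table: [425, ∅, ∅, 641, ∅, ∅, 655, 821, 336, 447, 854]

0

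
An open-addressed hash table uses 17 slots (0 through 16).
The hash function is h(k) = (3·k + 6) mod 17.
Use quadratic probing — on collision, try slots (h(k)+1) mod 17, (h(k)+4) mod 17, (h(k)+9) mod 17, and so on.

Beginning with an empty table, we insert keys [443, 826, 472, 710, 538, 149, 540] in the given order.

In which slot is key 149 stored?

15

Insert 443: h=9, slot 9 empty => index 9.
Insert 826: h=2, slot 2 empty => index 2.
Insert 472: h=11, slot 11 empty => index 11.
Insert 710: h=11, slot 11 occupied => index 12.
Insert 538: h=5, slot 5 empty => index 5.
Insert 149: h=11, slots 11,12 occupied => index 15.
Insert 540: h=11, slots 11,12,15 occupied => index 3.
Table: [-, -, 826, 540, -, 538, -, -, -, 443, -, 472, 710, -, -, 149, -]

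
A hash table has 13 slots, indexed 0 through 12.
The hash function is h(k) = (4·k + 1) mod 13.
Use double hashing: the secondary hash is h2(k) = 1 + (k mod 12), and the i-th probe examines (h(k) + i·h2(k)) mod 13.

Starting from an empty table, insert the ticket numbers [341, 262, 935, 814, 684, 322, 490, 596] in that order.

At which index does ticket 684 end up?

Insert 341: h=0, slot 0 empty → index 0.
Insert 262: h=9, slot 9 empty → index 9.
Insert 935: h=10, slot 10 empty → index 10.
Insert 814: h=7, slot 7 empty → index 7.
Insert 684: h=7, h2=1, slot 7 occupied → index 8.
Insert 322: h=2, slot 2 empty → index 2.
Insert 490: h=11, slot 11 empty → index 11.
Insert 596: h=6, slot 6 empty → index 6.
Table: [341, ∅, 322, ∅, ∅, ∅, 596, 814, 684, 262, 935, 490, ∅]

8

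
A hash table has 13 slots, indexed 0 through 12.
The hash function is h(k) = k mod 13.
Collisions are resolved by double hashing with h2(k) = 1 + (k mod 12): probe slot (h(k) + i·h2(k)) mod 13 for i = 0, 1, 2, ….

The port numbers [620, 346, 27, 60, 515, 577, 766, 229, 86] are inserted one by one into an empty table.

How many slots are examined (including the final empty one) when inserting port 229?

5

620: h=9 -> slot 9
346: h=8 -> slot 8
27: h=1 -> slot 1
60: h=8, h2=1, probe 8,9,10 -> slot 10
515: h=8, h2=12, probe 8,7 -> slot 7
577: h=5 -> slot 5
766: h=12 -> slot 12
229: h=8, h2=2, probe 8,10,12,1,3 -> slot 3
86: h=8, h2=3, probe 8,11 -> slot 11
Table: [-, 27, -, 229, -, 577, -, 515, 346, 620, 60, 86, 766]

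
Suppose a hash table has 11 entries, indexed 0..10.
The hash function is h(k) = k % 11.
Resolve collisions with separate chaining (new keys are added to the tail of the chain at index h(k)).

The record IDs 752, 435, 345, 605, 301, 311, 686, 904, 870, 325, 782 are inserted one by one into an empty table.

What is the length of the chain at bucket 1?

2

Insert 752: h=4, bucket 4 empty → new chain.
Insert 435: h=6, bucket 6 empty → new chain.
Insert 345: h=4, bucket 4 nonempty → append to chain.
Insert 605: h=0, bucket 0 empty → new chain.
Insert 301: h=4, bucket 4 nonempty → append to chain.
Insert 311: h=3, bucket 3 empty → new chain.
Insert 686: h=4, bucket 4 nonempty → append to chain.
Insert 904: h=2, bucket 2 empty → new chain.
Insert 870: h=1, bucket 1 empty → new chain.
Insert 325: h=6, bucket 6 nonempty → append to chain.
Insert 782: h=1, bucket 1 nonempty → append to chain.
Final buckets:
0: 605
1: 870 -> 782
2: 904
3: 311
4: 752 -> 345 -> 301 -> 686
5: —
6: 435 -> 325
7: —
8: —
9: —
10: —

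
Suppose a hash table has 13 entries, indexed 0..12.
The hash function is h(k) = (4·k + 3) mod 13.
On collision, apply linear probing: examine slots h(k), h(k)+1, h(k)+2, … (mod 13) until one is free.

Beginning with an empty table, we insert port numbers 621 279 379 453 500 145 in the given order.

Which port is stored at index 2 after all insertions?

500

621: h=4 => slot 4
279: h=1 => slot 1
379: h=11 => slot 11
453: h=8 => slot 8
500: h=1, probe 1,2 => slot 2
145: h=11, probe 11,12 => slot 12
Table: [—, 279, 500, —, 621, —, —, —, 453, —, —, 379, 145]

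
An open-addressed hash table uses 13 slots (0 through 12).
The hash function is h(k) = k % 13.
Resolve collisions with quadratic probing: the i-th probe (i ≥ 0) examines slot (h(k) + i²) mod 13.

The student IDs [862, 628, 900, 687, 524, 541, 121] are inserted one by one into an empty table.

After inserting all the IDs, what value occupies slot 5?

628

Insert 862: h=4, slot 4 empty -> index 4.
Insert 628: h=4, slot 4 occupied -> index 5.
Insert 900: h=3, slot 3 empty -> index 3.
Insert 687: h=11, slot 11 empty -> index 11.
Insert 524: h=4, slots 4,5 occupied -> index 8.
Insert 541: h=8, slot 8 occupied -> index 9.
Insert 121: h=4, slots 4,5,8 occupied -> index 0.
Table: [121, -, -, 900, 862, 628, -, -, 524, 541, -, 687, -]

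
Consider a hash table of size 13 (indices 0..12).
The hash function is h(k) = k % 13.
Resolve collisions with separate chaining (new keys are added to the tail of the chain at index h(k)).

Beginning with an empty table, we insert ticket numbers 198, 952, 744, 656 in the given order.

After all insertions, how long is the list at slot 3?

3

Insert 198: h=3, bucket 3 empty → new chain.
Insert 952: h=3, bucket 3 nonempty → append to chain.
Insert 744: h=3, bucket 3 nonempty → append to chain.
Insert 656: h=6, bucket 6 empty → new chain.
Final buckets:
0: ∅
1: ∅
2: ∅
3: 198 -> 952 -> 744
4: ∅
5: ∅
6: 656
7: ∅
8: ∅
9: ∅
10: ∅
11: ∅
12: ∅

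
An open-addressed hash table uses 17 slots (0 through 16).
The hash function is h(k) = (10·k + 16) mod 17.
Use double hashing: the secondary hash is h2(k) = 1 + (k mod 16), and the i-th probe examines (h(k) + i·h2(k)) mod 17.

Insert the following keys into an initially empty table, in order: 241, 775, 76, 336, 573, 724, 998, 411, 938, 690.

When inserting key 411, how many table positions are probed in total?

5

241 hashes to 12; slot 12 is free => place at 12.
775 hashes to 14; slot 14 is free => place at 14.
76 hashes to 11; slot 11 is free => place at 11.
336 hashes to 10; slot 10 is free => place at 10.
573 hashes to 0; slot 0 is free => place at 0.
724 hashes to 14, h2=5; 14 taken => place at 2.
998 hashes to 0, h2=7; 0 taken => place at 7.
411 hashes to 12, h2=12; 12,7,2,14 taken => place at 9.
938 hashes to 12, h2=11; 12 taken => place at 6.
690 hashes to 14, h2=3; 14,0 taken => place at 3.
Table: [573, —, 724, 690, —, —, 938, 998, —, 411, 336, 76, 241, —, 775, —, —]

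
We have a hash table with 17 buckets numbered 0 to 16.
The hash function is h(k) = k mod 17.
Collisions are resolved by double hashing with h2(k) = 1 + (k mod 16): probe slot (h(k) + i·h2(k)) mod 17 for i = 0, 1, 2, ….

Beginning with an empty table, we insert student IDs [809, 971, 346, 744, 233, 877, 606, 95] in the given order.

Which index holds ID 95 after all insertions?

9

809: h=10 → slot 10
971: h=2 → slot 2
346: h=6 → slot 6
744: h=13 → slot 13
233: h=12 → slot 12
877: h=10, h2=14, probe 10,7 → slot 7
606: h=11 → slot 11
95: h=10, h2=16, probe 10,9 → slot 9
Table: [., ., 971, ., ., ., 346, 877, ., 95, 809, 606, 233, 744, ., ., .]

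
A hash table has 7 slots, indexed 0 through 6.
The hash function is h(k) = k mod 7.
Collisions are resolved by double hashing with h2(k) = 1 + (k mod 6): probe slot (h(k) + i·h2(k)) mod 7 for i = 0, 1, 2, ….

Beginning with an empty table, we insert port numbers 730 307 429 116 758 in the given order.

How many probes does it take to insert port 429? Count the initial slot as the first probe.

3

Insert 730: h=2, slot 2 empty -> index 2.
Insert 307: h=6, slot 6 empty -> index 6.
Insert 429: h=2, h2=4, slots 2,6 occupied -> index 3.
Insert 116: h=4, slot 4 empty -> index 4.
Insert 758: h=2, h2=3, slot 2 occupied -> index 5.
Table: [_, _, 730, 429, 116, 758, 307]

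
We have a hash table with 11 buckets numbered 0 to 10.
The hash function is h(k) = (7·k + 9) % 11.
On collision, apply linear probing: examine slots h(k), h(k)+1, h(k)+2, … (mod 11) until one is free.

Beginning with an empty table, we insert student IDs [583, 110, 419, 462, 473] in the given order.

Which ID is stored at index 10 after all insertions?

Insert 583: h=9, slot 9 empty -> index 9.
Insert 110: h=9, slot 9 occupied -> index 10.
Insert 419: h=5, slot 5 empty -> index 5.
Insert 462: h=9, slots 9,10 occupied -> index 0.
Insert 473: h=9, slots 9,10,0 occupied -> index 1.
Table: [462, 473, ., ., ., 419, ., ., ., 583, 110]

110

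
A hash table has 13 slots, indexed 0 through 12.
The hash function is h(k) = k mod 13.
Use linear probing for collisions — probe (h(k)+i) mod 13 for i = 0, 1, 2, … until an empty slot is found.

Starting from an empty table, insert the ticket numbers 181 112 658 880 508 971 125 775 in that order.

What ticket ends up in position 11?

181 hashes to 12; slot 12 is free -> place at 12.
112 hashes to 8; slot 8 is free -> place at 8.
658 hashes to 8; 8 taken -> place at 9.
880 hashes to 9; 9 taken -> place at 10.
508 hashes to 1; slot 1 is free -> place at 1.
971 hashes to 9; 9,10 taken -> place at 11.
125 hashes to 8; 8,9,10,11,12 taken -> place at 0.
775 hashes to 8; 8,9,10,11,12,0,1 taken -> place at 2.
Table: [125, 508, 775, _, _, _, _, _, 112, 658, 880, 971, 181]

971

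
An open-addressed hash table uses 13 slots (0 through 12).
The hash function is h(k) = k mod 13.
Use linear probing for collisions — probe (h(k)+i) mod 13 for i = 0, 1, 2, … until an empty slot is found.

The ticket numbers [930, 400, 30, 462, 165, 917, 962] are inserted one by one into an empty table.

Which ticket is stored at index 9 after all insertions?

930: h=7 → slot 7
400: h=10 → slot 10
30: h=4 → slot 4
462: h=7, probe 7,8 → slot 8
165: h=9 → slot 9
917: h=7, probe 7,8,9,10,11 → slot 11
962: h=0 → slot 0
Table: [962, ∅, ∅, ∅, 30, ∅, ∅, 930, 462, 165, 400, 917, ∅]

165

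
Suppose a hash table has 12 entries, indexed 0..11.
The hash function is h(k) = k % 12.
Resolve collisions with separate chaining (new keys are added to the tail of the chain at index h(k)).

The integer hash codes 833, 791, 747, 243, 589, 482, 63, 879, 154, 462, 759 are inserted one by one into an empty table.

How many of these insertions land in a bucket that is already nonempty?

Insert 833: h=5, bucket 5 empty -> new chain.
Insert 791: h=11, bucket 11 empty -> new chain.
Insert 747: h=3, bucket 3 empty -> new chain.
Insert 243: h=3, bucket 3 nonempty -> append to chain.
Insert 589: h=1, bucket 1 empty -> new chain.
Insert 482: h=2, bucket 2 empty -> new chain.
Insert 63: h=3, bucket 3 nonempty -> append to chain.
Insert 879: h=3, bucket 3 nonempty -> append to chain.
Insert 154: h=10, bucket 10 empty -> new chain.
Insert 462: h=6, bucket 6 empty -> new chain.
Insert 759: h=3, bucket 3 nonempty -> append to chain.
Final buckets:
0: _
1: 589
2: 482
3: 747 -> 243 -> 63 -> 879 -> 759
4: _
5: 833
6: 462
7: _
8: _
9: _
10: 154
11: 791

4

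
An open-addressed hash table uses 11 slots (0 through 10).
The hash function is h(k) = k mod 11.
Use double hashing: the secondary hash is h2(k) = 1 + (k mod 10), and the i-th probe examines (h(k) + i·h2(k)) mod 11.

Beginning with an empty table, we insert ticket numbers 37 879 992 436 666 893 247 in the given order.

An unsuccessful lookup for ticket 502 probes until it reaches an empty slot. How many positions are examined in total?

5

37: h=4 => slot 4
879: h=10 => slot 10
992: h=2 => slot 2
436: h=7 => slot 7
666: h=6 => slot 6
893: h=2, h2=4, probe 2,6,10,3 => slot 3
247: h=5 => slot 5
Table: [-, -, 992, 893, 37, 247, 666, 436, -, -, 879]
Lookup 502: h=7, h2=3, probe 7,10,2,5,8 → slot 8 empty, not found.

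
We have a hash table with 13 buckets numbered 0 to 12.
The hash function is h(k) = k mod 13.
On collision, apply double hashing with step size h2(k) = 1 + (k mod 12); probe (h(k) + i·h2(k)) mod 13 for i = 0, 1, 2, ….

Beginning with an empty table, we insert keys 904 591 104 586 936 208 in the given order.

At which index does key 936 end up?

Insert 904: h=7, slot 7 empty -> index 7.
Insert 591: h=6, slot 6 empty -> index 6.
Insert 104: h=0, slot 0 empty -> index 0.
Insert 586: h=1, slot 1 empty -> index 1.
Insert 936: h=0, h2=1, slots 0,1 occupied -> index 2.
Insert 208: h=0, h2=5, slot 0 occupied -> index 5.
Table: [104, 586, 936, ∅, ∅, 208, 591, 904, ∅, ∅, ∅, ∅, ∅]

2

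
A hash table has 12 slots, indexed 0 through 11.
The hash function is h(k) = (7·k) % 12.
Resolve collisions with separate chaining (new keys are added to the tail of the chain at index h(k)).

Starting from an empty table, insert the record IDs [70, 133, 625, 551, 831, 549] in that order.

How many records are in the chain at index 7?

70 → bucket 10
133 → bucket 7
625 → bucket 7 (collision)
551 → bucket 5
831 → bucket 9
549 → bucket 3
Final buckets:
0: ∅
1: ∅
2: ∅
3: 549
4: ∅
5: 551
6: ∅
7: 133 -> 625
8: ∅
9: 831
10: 70
11: ∅

2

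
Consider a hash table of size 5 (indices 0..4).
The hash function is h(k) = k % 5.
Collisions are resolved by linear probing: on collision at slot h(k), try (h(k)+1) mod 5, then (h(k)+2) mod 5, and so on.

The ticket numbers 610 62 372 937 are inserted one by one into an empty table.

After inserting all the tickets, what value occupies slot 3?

372

610 hashes to 0; slot 0 is free => place at 0.
62 hashes to 2; slot 2 is free => place at 2.
372 hashes to 2; 2 taken => place at 3.
937 hashes to 2; 2,3 taken => place at 4.
Table: [610, —, 62, 372, 937]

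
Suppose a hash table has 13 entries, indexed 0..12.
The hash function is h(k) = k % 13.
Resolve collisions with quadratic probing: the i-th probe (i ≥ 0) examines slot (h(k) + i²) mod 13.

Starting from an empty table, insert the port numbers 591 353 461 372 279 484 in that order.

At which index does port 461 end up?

591 hashes to 6; slot 6 is free → place at 6.
353 hashes to 2; slot 2 is free → place at 2.
461 hashes to 6; 6 taken → place at 7.
372 hashes to 8; slot 8 is free → place at 8.
279 hashes to 6; 6,7 taken → place at 10.
484 hashes to 3; slot 3 is free → place at 3.
Table: [∅, ∅, 353, 484, ∅, ∅, 591, 461, 372, ∅, 279, ∅, ∅]

7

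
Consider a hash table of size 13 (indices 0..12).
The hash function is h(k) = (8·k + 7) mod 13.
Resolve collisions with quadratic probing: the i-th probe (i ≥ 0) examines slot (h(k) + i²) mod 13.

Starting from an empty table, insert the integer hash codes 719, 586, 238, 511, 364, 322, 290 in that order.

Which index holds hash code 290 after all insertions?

3

Insert 719: h=0, slot 0 empty -> index 0.
Insert 586: h=2, slot 2 empty -> index 2.
Insert 238: h=0, slot 0 occupied -> index 1.
Insert 511: h=0, slots 0,1 occupied -> index 4.
Insert 364: h=7, slot 7 empty -> index 7.
Insert 322: h=9, slot 9 empty -> index 9.
Insert 290: h=0, slots 0,1,4,9 occupied -> index 3.
Table: [719, 238, 586, 290, 511, _, _, 364, _, 322, _, _, _]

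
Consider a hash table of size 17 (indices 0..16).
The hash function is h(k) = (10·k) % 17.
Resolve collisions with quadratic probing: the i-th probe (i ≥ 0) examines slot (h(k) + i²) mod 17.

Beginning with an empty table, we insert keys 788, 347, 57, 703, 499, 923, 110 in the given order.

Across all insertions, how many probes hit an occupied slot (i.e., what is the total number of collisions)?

6

788 hashes to 9; slot 9 is free → place at 9.
347 hashes to 2; slot 2 is free → place at 2.
57 hashes to 9; 9 taken → place at 10.
703 hashes to 9; 9,10 taken → place at 13.
499 hashes to 9; 9,10,13 taken → place at 1.
923 hashes to 16; slot 16 is free → place at 16.
110 hashes to 12; slot 12 is free → place at 12.
Table: [—, 499, 347, —, —, —, —, —, —, 788, 57, —, 110, 703, —, —, 923]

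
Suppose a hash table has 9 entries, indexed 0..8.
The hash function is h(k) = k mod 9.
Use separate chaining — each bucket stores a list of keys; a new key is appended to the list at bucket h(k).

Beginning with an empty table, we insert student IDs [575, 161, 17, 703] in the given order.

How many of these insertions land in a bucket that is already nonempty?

Insert 575: h=8, bucket 8 empty -> new chain.
Insert 161: h=8, bucket 8 nonempty -> append to chain.
Insert 17: h=8, bucket 8 nonempty -> append to chain.
Insert 703: h=1, bucket 1 empty -> new chain.
Final buckets:
0: ∅
1: 703
2: ∅
3: ∅
4: ∅
5: ∅
6: ∅
7: ∅
8: 575 -> 161 -> 17

2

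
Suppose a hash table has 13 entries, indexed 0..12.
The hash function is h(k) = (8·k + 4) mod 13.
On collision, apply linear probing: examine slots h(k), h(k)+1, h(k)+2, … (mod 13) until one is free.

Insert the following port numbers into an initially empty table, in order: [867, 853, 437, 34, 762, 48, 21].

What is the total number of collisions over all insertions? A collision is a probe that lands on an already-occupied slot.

11

Insert 867: h=11, slot 11 empty → index 11.
Insert 853: h=3, slot 3 empty → index 3.
Insert 437: h=3, slot 3 occupied → index 4.
Insert 34: h=3, slots 3,4 occupied → index 5.
Insert 762: h=3, slots 3,4,5 occupied → index 6.
Insert 48: h=11, slot 11 occupied → index 12.
Insert 21: h=3, slots 3,4,5,6 occupied → index 7.
Table: [-, -, -, 853, 437, 34, 762, 21, -, -, -, 867, 48]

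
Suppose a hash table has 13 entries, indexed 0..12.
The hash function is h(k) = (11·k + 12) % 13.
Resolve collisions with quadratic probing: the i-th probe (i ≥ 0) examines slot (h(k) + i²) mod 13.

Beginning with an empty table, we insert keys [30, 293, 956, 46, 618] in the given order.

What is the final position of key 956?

12

30: h=4 -> slot 4
293: h=11 -> slot 11
956: h=11, probe 11,12 -> slot 12
46: h=11, probe 11,12,2 -> slot 2
618: h=11, probe 11,12,2,7 -> slot 7
Table: [—, —, 46, —, 30, —, —, 618, —, —, —, 293, 956]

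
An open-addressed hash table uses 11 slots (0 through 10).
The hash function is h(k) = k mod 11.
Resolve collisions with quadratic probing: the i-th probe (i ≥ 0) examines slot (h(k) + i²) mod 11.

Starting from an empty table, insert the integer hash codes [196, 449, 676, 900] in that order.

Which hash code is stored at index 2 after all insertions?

196: h=9 => slot 9
449: h=9, probe 9,10 => slot 10
676: h=5 => slot 5
900: h=9, probe 9,10,2 => slot 2
Table: [_, _, 900, _, _, 676, _, _, _, 196, 449]

900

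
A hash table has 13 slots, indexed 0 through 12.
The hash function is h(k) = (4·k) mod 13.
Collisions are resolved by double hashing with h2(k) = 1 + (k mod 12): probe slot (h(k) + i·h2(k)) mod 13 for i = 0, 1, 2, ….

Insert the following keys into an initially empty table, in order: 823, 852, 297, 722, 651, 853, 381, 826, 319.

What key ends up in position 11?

826

823 hashes to 3; slot 3 is free -> place at 3.
852 hashes to 2; slot 2 is free -> place at 2.
297 hashes to 5; slot 5 is free -> place at 5.
722 hashes to 2, h2=3; 2,5 taken -> place at 8.
651 hashes to 4; slot 4 is free -> place at 4.
853 hashes to 6; slot 6 is free -> place at 6.
381 hashes to 3, h2=10; 3 taken -> place at 0.
826 hashes to 2, h2=11; 2,0 taken -> place at 11.
319 hashes to 2, h2=8; 2 taken -> place at 10.
Table: [381, ., 852, 823, 651, 297, 853, ., 722, ., 319, 826, .]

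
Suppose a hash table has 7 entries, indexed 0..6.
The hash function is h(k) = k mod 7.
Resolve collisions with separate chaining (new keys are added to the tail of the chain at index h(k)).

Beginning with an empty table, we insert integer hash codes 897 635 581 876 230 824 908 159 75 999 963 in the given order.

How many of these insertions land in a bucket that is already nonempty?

6

897 → bucket 1
635 → bucket 5
581 → bucket 0
876 → bucket 1 (collision)
230 → bucket 6
824 → bucket 5 (collision)
908 → bucket 5 (collision)
159 → bucket 5 (collision)
75 → bucket 5 (collision)
999 → bucket 5 (collision)
963 → bucket 4
Final buckets:
0: 581
1: 897 -> 876
2: ∅
3: ∅
4: 963
5: 635 -> 824 -> 908 -> 159 -> 75 -> 999
6: 230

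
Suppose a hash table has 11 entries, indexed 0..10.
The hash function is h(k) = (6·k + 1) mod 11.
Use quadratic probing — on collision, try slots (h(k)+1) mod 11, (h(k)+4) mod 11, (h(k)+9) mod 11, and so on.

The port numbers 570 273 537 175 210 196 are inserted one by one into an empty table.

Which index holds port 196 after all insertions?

Insert 570: h=0, slot 0 empty -> index 0.
Insert 273: h=0, slot 0 occupied -> index 1.
Insert 537: h=0, slots 0,1 occupied -> index 4.
Insert 175: h=6, slot 6 empty -> index 6.
Insert 210: h=7, slot 7 empty -> index 7.
Insert 196: h=0, slots 0,1,4 occupied -> index 9.
Table: [570, 273, ∅, ∅, 537, ∅, 175, 210, ∅, 196, ∅]

9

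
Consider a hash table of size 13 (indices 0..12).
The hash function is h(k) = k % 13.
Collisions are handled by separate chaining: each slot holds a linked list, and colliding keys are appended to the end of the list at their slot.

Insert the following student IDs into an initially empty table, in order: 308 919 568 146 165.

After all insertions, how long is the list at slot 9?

Insert 308: h=9, bucket 9 empty -> new chain.
Insert 919: h=9, bucket 9 nonempty -> append to chain.
Insert 568: h=9, bucket 9 nonempty -> append to chain.
Insert 146: h=3, bucket 3 empty -> new chain.
Insert 165: h=9, bucket 9 nonempty -> append to chain.
Final buckets:
0: -
1: -
2: -
3: 146
4: -
5: -
6: -
7: -
8: -
9: 308 -> 919 -> 568 -> 165
10: -
11: -
12: -

4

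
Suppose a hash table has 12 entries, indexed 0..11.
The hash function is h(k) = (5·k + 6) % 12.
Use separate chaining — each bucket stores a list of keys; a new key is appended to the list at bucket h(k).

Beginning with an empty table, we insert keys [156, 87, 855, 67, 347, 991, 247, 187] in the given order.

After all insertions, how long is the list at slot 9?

156 → bucket 6
87 → bucket 9
855 → bucket 9 (collision)
67 → bucket 5
347 → bucket 1
991 → bucket 5 (collision)
247 → bucket 5 (collision)
187 → bucket 5 (collision)
Final buckets:
0: .
1: 347
2: .
3: .
4: .
5: 67 -> 991 -> 247 -> 187
6: 156
7: .
8: .
9: 87 -> 855
10: .
11: .

2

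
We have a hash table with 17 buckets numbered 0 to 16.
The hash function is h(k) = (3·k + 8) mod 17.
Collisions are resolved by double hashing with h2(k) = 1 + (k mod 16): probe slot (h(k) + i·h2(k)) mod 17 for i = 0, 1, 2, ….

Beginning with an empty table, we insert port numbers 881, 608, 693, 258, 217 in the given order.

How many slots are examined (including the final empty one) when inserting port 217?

881: h=16 → slot 16
608: h=13 → slot 13
693: h=13, h2=6, probe 13,2 → slot 2
258: h=0 → slot 0
217: h=13, h2=10, probe 13,6 → slot 6
Table: [258, -, 693, -, -, -, 217, -, -, -, -, -, -, 608, -, -, 881]

2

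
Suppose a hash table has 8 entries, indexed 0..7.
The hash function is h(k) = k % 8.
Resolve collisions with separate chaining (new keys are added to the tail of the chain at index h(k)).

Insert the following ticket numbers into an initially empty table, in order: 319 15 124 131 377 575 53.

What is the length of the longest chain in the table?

Insert 319: h=7, bucket 7 empty → new chain.
Insert 15: h=7, bucket 7 nonempty → append to chain.
Insert 124: h=4, bucket 4 empty → new chain.
Insert 131: h=3, bucket 3 empty → new chain.
Insert 377: h=1, bucket 1 empty → new chain.
Insert 575: h=7, bucket 7 nonempty → append to chain.
Insert 53: h=5, bucket 5 empty → new chain.
Final buckets:
0: .
1: 377
2: .
3: 131
4: 124
5: 53
6: .
7: 319 -> 15 -> 575

3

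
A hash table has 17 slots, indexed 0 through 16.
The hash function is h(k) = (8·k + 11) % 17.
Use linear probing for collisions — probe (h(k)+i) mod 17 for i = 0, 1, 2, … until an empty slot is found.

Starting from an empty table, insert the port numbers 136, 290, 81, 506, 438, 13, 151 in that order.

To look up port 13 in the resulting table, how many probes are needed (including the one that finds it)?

4

Insert 136: h=11, slot 11 empty -> index 11.
Insert 290: h=2, slot 2 empty -> index 2.
Insert 81: h=13, slot 13 empty -> index 13.
Insert 506: h=13, slot 13 occupied -> index 14.
Insert 438: h=13, slots 13,14 occupied -> index 15.
Insert 13: h=13, slots 13,14,15 occupied -> index 16.
Insert 151: h=12, slot 12 empty -> index 12.
Table: [-, -, 290, -, -, -, -, -, -, -, -, 136, 151, 81, 506, 438, 13]
Lookup 13: h=13, probe 13,14,15,16 → found at 16.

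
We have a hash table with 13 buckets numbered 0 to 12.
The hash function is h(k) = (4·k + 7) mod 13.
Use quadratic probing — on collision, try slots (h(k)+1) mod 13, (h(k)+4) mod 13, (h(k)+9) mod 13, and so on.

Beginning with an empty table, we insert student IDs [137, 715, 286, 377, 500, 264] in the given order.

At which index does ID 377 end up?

11

137 hashes to 9; slot 9 is free → place at 9.
715 hashes to 7; slot 7 is free → place at 7.
286 hashes to 7; 7 taken → place at 8.
377 hashes to 7; 7,8 taken → place at 11.
500 hashes to 5; slot 5 is free → place at 5.
264 hashes to 10; slot 10 is free → place at 10.
Table: [_, _, _, _, _, 500, _, 715, 286, 137, 264, 377, _]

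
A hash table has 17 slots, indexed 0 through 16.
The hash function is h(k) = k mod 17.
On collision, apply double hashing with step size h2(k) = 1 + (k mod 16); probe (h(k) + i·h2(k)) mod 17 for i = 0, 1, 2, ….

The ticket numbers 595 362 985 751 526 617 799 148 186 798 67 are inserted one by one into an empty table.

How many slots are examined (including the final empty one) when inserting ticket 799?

595: h=0 -> slot 0
362: h=5 -> slot 5
985: h=16 -> slot 16
751: h=3 -> slot 3
526: h=16, h2=15, probe 16,14 -> slot 14
617: h=5, h2=10, probe 5,15 -> slot 15
799: h=0, h2=16, probe 0,16,15,14,13 -> slot 13
148: h=12 -> slot 12
186: h=16, h2=11, probe 16,10 -> slot 10
798: h=16, h2=15, probe 16,14,12,10,8 -> slot 8
67: h=16, h2=4, probe 16,3,7 -> slot 7
Table: [595, ., ., 751, ., 362, ., 67, 798, ., 186, ., 148, 799, 526, 617, 985]

5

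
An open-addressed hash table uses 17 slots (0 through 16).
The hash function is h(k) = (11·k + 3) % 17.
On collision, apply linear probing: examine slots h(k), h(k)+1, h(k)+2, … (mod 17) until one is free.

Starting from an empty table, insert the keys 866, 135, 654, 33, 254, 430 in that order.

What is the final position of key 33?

11

866: h=9 -> slot 9
135: h=9, probe 9,10 -> slot 10
654: h=6 -> slot 6
33: h=9, probe 9,10,11 -> slot 11
254: h=9, probe 9,10,11,12 -> slot 12
430: h=7 -> slot 7
Table: [∅, ∅, ∅, ∅, ∅, ∅, 654, 430, ∅, 866, 135, 33, 254, ∅, ∅, ∅, ∅]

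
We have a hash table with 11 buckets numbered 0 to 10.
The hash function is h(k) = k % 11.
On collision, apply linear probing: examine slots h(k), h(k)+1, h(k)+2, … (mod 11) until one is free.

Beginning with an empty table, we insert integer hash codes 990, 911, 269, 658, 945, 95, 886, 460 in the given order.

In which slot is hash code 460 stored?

990 hashes to 0; slot 0 is free → place at 0.
911 hashes to 9; slot 9 is free → place at 9.
269 hashes to 5; slot 5 is free → place at 5.
658 hashes to 9; 9 taken → place at 10.
945 hashes to 10; 10,0 taken → place at 1.
95 hashes to 7; slot 7 is free → place at 7.
886 hashes to 6; slot 6 is free → place at 6.
460 hashes to 9; 9,10,0,1 taken → place at 2.
Table: [990, 945, 460, _, _, 269, 886, 95, _, 911, 658]

2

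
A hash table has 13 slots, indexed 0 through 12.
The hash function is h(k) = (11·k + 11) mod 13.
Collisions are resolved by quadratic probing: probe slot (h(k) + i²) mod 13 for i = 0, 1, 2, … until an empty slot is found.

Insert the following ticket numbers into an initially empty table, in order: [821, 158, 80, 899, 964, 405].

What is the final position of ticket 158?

821 hashes to 7; slot 7 is free → place at 7.
158 hashes to 7; 7 taken → place at 8.
80 hashes to 7; 7,8 taken → place at 11.
899 hashes to 7; 7,8,11 taken → place at 3.
964 hashes to 7; 7,8,11,3 taken → place at 10.
405 hashes to 7; 7,8,11,3,10 taken → place at 6.
Table: [., ., ., 899, ., ., 405, 821, 158, ., 964, 80, .]

8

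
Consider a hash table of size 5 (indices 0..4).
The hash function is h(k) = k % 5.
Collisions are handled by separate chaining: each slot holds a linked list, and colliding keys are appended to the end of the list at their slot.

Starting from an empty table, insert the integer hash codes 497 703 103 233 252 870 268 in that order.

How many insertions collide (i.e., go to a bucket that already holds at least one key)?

497 → bucket 2
703 → bucket 3
103 → bucket 3 (collision)
233 → bucket 3 (collision)
252 → bucket 2 (collision)
870 → bucket 0
268 → bucket 3 (collision)
Final buckets:
0: 870
1: ∅
2: 497 -> 252
3: 703 -> 103 -> 233 -> 268
4: ∅

4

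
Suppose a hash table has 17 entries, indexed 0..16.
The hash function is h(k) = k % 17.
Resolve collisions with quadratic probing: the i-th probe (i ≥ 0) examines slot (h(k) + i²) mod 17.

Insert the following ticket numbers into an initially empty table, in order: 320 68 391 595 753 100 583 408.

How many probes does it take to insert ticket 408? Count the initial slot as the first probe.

4

320: h=14 -> slot 14
68: h=0 -> slot 0
391: h=0, probe 0,1 -> slot 1
595: h=0, probe 0,1,4 -> slot 4
753: h=5 -> slot 5
100: h=15 -> slot 15
583: h=5, probe 5,6 -> slot 6
408: h=0, probe 0,1,4,9 -> slot 9
Table: [68, 391, -, -, 595, 753, 583, -, -, 408, -, -, -, -, 320, 100, -]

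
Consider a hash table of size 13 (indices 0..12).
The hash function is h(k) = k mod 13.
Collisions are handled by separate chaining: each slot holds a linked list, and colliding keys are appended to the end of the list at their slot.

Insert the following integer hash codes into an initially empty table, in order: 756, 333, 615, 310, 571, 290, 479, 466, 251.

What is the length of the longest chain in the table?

756 → bucket 2
333 → bucket 8
615 → bucket 4
310 → bucket 11
571 → bucket 12
290 → bucket 4 (collision)
479 → bucket 11 (collision)
466 → bucket 11 (collision)
251 → bucket 4 (collision)
Final buckets:
0: _
1: _
2: 756
3: _
4: 615 -> 290 -> 251
5: _
6: _
7: _
8: 333
9: _
10: _
11: 310 -> 479 -> 466
12: 571

3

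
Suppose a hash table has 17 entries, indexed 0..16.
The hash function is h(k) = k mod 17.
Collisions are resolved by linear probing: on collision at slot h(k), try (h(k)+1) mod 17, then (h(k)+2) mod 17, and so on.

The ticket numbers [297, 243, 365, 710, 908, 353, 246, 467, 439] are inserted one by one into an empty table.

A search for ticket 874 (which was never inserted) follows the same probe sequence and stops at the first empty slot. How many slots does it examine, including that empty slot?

6

297: h=8 → slot 8
243: h=5 → slot 5
365: h=8, probe 8,9 → slot 9
710: h=13 → slot 13
908: h=7 → slot 7
353: h=13, probe 13,14 → slot 14
246: h=8, probe 8,9,10 → slot 10
467: h=8, probe 8,9,10,11 → slot 11
439: h=14, probe 14,15 → slot 15
Table: [—, —, —, —, —, 243, —, 908, 297, 365, 246, 467, —, 710, 353, 439, —]
Lookup 874: h=7, probe 7,8,9,10,11,12 → slot 12 empty, not found.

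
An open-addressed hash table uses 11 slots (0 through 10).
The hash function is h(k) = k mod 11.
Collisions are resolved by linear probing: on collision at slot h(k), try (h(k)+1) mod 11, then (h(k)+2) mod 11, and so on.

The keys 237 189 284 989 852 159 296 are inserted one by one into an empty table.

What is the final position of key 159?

7

Insert 237: h=6, slot 6 empty -> index 6.
Insert 189: h=2, slot 2 empty -> index 2.
Insert 284: h=9, slot 9 empty -> index 9.
Insert 989: h=10, slot 10 empty -> index 10.
Insert 852: h=5, slot 5 empty -> index 5.
Insert 159: h=5, slots 5,6 occupied -> index 7.
Insert 296: h=10, slot 10 occupied -> index 0.
Table: [296, ∅, 189, ∅, ∅, 852, 237, 159, ∅, 284, 989]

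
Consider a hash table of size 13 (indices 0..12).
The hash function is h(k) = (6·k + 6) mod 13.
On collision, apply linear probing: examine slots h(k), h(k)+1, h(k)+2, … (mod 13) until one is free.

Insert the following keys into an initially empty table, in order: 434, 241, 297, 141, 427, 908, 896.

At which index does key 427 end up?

434 hashes to 10; slot 10 is free → place at 10.
241 hashes to 9; slot 9 is free → place at 9.
297 hashes to 7; slot 7 is free → place at 7.
141 hashes to 7; 7 taken → place at 8.
427 hashes to 7; 7,8,9,10 taken → place at 11.
908 hashes to 7; 7,8,9,10,11 taken → place at 12.
896 hashes to 0; slot 0 is free → place at 0.
Table: [896, —, —, —, —, —, —, 297, 141, 241, 434, 427, 908]

11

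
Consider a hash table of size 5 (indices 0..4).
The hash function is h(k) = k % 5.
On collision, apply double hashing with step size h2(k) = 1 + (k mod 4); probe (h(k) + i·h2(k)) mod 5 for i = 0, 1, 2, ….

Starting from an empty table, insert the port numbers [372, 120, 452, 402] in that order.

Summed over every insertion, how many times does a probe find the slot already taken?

372 hashes to 2; slot 2 is free -> place at 2.
120 hashes to 0; slot 0 is free -> place at 0.
452 hashes to 2, h2=1; 2 taken -> place at 3.
402 hashes to 2, h2=3; 2,0,3 taken -> place at 1.
Table: [120, 402, 372, 452, .]

4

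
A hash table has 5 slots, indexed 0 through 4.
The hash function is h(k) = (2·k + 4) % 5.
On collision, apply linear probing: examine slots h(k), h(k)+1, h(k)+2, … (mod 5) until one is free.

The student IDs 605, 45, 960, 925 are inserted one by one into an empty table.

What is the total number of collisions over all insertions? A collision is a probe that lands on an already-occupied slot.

6

605 hashes to 4; slot 4 is free => place at 4.
45 hashes to 4; 4 taken => place at 0.
960 hashes to 4; 4,0 taken => place at 1.
925 hashes to 4; 4,0,1 taken => place at 2.
Table: [45, 960, 925, -, 605]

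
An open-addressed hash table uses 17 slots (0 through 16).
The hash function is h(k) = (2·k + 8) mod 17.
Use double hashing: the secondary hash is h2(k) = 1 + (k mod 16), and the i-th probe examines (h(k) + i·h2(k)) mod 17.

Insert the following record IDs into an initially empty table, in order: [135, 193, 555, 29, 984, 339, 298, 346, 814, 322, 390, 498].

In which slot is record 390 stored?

0

135: h=6 => slot 6
193: h=3 => slot 3
555: h=13 => slot 13
29: h=15 => slot 15
984: h=4 => slot 4
339: h=6, h2=4, probe 6,10 => slot 10
298: h=9 => slot 9
346: h=3, h2=11, probe 3,14 => slot 14
814: h=4, h2=15, probe 4,2 => slot 2
322: h=6, h2=3, probe 6,9,12 => slot 12
390: h=6, h2=7, probe 6,13,3,10,0 => slot 0
498: h=1 => slot 1
Table: [390, 498, 814, 193, 984, ∅, 135, ∅, ∅, 298, 339, ∅, 322, 555, 346, 29, ∅]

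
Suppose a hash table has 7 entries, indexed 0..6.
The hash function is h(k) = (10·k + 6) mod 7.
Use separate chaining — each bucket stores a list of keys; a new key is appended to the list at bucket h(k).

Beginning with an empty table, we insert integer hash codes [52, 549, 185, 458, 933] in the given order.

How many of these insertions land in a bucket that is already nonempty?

3

52 → bucket 1
549 → bucket 1 (collision)
185 → bucket 1 (collision)
458 → bucket 1 (collision)
933 → bucket 5
Final buckets:
0: .
1: 52 -> 549 -> 185 -> 458
2: .
3: .
4: .
5: 933
6: .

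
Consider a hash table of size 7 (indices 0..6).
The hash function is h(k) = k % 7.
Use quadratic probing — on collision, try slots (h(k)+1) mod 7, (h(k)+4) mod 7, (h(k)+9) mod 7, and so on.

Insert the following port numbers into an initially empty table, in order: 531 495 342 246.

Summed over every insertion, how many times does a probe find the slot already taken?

Insert 531: h=6, slot 6 empty → index 6.
Insert 495: h=5, slot 5 empty → index 5.
Insert 342: h=6, slot 6 occupied → index 0.
Insert 246: h=1, slot 1 empty → index 1.
Table: [342, 246, ., ., ., 495, 531]

1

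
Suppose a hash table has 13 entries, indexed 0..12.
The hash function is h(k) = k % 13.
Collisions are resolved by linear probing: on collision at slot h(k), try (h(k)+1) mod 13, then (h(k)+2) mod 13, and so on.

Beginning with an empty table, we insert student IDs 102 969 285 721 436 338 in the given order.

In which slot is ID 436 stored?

8

102 hashes to 11; slot 11 is free => place at 11.
969 hashes to 7; slot 7 is free => place at 7.
285 hashes to 12; slot 12 is free => place at 12.
721 hashes to 6; slot 6 is free => place at 6.
436 hashes to 7; 7 taken => place at 8.
338 hashes to 0; slot 0 is free => place at 0.
Table: [338, ∅, ∅, ∅, ∅, ∅, 721, 969, 436, ∅, ∅, 102, 285]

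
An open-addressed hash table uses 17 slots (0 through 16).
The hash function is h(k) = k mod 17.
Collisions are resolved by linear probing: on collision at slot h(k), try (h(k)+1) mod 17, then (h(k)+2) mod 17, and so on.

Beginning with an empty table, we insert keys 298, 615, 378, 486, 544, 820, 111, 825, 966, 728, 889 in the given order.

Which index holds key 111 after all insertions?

11

Insert 298: h=9, slot 9 empty -> index 9.
Insert 615: h=3, slot 3 empty -> index 3.
Insert 378: h=4, slot 4 empty -> index 4.
Insert 486: h=10, slot 10 empty -> index 10.
Insert 544: h=0, slot 0 empty -> index 0.
Insert 820: h=4, slot 4 occupied -> index 5.
Insert 111: h=9, slots 9,10 occupied -> index 11.
Insert 825: h=9, slots 9,10,11 occupied -> index 12.
Insert 966: h=14, slot 14 empty -> index 14.
Insert 728: h=14, slot 14 occupied -> index 15.
Insert 889: h=5, slot 5 occupied -> index 6.
Table: [544, ∅, ∅, 615, 378, 820, 889, ∅, ∅, 298, 486, 111, 825, ∅, 966, 728, ∅]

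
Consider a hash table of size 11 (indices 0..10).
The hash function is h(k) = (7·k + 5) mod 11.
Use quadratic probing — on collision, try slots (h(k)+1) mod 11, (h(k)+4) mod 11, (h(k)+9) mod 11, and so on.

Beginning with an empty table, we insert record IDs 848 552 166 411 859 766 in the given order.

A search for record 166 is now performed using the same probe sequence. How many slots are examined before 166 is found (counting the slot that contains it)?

848: h=1 → slot 1
552: h=8 → slot 8
166: h=1, probe 1,2 → slot 2
411: h=0 → slot 0
859: h=1, probe 1,2,5 → slot 5
766: h=10 → slot 10
Table: [411, 848, 166, —, —, 859, —, —, 552, —, 766]
Lookup 166: h=1, probe 1,2 → found at 2.

2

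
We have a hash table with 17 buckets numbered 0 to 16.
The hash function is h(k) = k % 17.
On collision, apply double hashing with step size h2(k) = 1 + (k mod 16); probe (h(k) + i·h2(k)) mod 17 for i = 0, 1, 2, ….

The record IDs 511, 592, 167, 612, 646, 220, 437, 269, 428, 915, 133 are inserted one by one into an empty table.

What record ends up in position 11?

511: h=1 → slot 1
592: h=14 → slot 14
167: h=14, h2=8, probe 14,5 → slot 5
612: h=0 → slot 0
646: h=0, h2=7, probe 0,7 → slot 7
220: h=16 → slot 16
437: h=12 → slot 12
269: h=14, h2=14, probe 14,11 → slot 11
428: h=3 → slot 3
915: h=14, h2=4, probe 14,1,5,9 → slot 9
133: h=14, h2=6, probe 14,3,9,15 → slot 15
Table: [612, 511, _, 428, _, 167, _, 646, _, 915, _, 269, 437, _, 592, 133, 220]

269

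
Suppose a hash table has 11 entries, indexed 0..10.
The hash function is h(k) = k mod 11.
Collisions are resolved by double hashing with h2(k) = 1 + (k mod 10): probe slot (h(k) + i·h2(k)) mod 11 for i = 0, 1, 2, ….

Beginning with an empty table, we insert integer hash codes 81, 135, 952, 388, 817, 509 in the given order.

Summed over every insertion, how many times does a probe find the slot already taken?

3

Insert 81: h=4, slot 4 empty -> index 4.
Insert 135: h=3, slot 3 empty -> index 3.
Insert 952: h=6, slot 6 empty -> index 6.
Insert 388: h=3, h2=9, slot 3 occupied -> index 1.
Insert 817: h=3, h2=8, slot 3 occupied -> index 0.
Insert 509: h=3, h2=10, slot 3 occupied -> index 2.
Table: [817, 388, 509, 135, 81, -, 952, -, -, -, -]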